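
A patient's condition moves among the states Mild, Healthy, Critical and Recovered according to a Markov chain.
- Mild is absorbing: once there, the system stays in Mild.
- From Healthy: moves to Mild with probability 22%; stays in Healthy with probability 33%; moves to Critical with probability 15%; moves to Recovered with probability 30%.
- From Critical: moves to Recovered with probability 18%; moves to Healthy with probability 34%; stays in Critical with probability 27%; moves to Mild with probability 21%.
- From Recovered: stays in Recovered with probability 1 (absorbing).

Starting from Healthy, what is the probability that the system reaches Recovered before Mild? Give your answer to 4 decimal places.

0.5615

Let h(s) be the probability of absorption at Recovered starting from transient state s. Then h(Recovered) = 1 and h(Mild) = 0. By first-step analysis:
h(Healthy) = 0.22·0 + 0.33·h(Healthy) + 0.15·h(Critical) + 0.3·1
h(Critical) = 0.21·0 + 0.34·h(Healthy) + 0.27·h(Critical) + 0.18·1
Solving: h(Healthy) = 0.5615, h(Critical) = 0.5081.
Starting from Healthy, the probability is 0.5615.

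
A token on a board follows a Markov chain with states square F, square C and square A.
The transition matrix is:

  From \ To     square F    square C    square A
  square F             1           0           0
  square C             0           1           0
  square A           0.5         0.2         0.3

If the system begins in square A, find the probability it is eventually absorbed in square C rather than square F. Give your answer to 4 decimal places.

0.2857

Let h(s) be the probability of absorption at square C starting from transient state s. Then h(square C) = 1 and h(square F) = 0. By first-step analysis:
h(square A) = 0.5·0 + 0.2·1 + 0.3·h(square A)
Solving: h(square A) = 0.2857.
Starting from square A, the probability is 0.2857.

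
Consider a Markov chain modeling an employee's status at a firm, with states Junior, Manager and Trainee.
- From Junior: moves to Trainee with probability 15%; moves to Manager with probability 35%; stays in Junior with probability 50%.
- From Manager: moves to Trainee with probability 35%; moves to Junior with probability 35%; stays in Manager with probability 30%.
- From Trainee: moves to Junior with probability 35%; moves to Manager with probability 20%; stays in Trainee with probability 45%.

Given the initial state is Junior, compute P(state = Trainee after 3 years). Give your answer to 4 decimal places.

0.2915

Propagate the distribution vector 3 years from Junior.
After 0 years: (1.0000, 0.0000, 0.0000)
After 1 year: (0.5000, 0.3500, 0.1500)
After 2 years: (0.4250, 0.3100, 0.2650)
After 3 years: (0.4138, 0.2948, 0.2915)
P(in Trainee after 3 years) = 0.2915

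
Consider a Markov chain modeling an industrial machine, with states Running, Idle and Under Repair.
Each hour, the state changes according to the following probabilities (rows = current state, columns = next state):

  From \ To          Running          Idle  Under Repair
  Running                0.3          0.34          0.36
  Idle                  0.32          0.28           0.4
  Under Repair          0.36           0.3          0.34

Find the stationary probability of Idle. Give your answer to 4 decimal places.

Let the stationary distribution be π with π = πP and π_1 + π_2 + π_3 = 1.
π_1 = 0.3·π_1 + 0.32·π_2 + 0.36·π_3
π_2 = 0.34·π_1 + 0.28·π_2 + 0.3·π_3
Solving with the normalization constraint gives π = (0.3280, 0.3070, 0.3650).
So the stationary probability of Idle is 0.3070.

0.3070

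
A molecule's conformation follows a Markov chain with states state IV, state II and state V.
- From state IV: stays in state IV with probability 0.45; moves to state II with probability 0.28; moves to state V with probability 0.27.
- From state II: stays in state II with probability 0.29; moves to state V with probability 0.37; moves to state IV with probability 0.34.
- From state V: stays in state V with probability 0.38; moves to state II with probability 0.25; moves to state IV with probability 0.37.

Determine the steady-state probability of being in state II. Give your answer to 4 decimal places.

Let the stationary distribution be π with π = πP and π_1 + π_2 + π_3 = 1.
π_1 = 0.45·π_1 + 0.34·π_2 + 0.37·π_3
π_2 = 0.28·π_1 + 0.29·π_2 + 0.25·π_3
Solving with the normalization constraint gives π = (0.3933, 0.2727, 0.3340).
So the stationary probability of state II is 0.2727.

0.2727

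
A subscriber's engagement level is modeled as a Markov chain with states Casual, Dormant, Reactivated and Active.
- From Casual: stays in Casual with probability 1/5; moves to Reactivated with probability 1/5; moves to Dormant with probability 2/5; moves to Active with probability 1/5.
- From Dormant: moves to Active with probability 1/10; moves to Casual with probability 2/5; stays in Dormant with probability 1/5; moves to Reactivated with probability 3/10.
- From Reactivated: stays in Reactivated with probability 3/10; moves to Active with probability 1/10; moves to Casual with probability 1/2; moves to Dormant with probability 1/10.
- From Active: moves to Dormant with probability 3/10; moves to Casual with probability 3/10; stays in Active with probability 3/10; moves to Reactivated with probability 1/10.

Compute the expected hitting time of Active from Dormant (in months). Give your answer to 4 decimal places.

7.3780

Let t(s) be the expected number of months to first reach Active from state s, with t(Active) = 0. Conditioning on the first month:
t(Casual) = 1 + 0.2·t(Casual) + 0.4·t(Dormant) + 0.2·t(Reactivated)
t(Dormant) = 1 + 0.4·t(Casual) + 0.2·t(Dormant) + 0.3·t(Reactivated)
t(Reactivated) = 1 + 0.5·t(Casual) + 0.1·t(Dormant) + 0.3·t(Reactivated)
Solving: t(Casual) = 6.7683, t(Dormant) = 7.3780, t(Reactivated) = 7.3171.
Expected months from Dormant to Active: 7.3780.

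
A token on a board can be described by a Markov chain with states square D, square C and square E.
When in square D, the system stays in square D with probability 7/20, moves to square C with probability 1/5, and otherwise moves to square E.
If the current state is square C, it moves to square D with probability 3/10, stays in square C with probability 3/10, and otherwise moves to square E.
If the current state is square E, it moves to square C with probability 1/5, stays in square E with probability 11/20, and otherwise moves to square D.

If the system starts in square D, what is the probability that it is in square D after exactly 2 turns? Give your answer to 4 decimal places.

0.2950

Sum over the intermediate state after 1 turn:
P = P(square D→square D)·P(square D→square D) + P(square D→square C)·P(square C→square D) + P(square D→square E)·P(square E→square D)
  = 0.35×0.35 + 0.2×0.3 + 0.45×0.25
  = 0.1225 + 0.0600 + 0.1125 = 0.2950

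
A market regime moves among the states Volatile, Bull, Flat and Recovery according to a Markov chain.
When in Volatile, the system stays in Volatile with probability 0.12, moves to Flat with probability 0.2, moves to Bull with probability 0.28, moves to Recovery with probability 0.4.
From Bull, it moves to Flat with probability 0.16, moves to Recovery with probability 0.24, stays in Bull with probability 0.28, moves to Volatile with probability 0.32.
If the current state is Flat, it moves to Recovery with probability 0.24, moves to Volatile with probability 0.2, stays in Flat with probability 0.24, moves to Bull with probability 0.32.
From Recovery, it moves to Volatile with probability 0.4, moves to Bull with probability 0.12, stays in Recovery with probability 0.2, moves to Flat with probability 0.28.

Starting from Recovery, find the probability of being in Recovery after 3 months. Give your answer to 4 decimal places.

0.2637

Propagate the distribution vector 3 months from Recovery.
After 0 months: (0.0000, 0.0000, 0.0000, 1.0000)
After 1 month: (0.4000, 0.1200, 0.2800, 0.2000)
After 2 months: (0.2224, 0.2592, 0.2224, 0.2960)
After 3 months: (0.2725, 0.2415, 0.2222, 0.2637)
P(in Recovery after 3 months) = 0.2637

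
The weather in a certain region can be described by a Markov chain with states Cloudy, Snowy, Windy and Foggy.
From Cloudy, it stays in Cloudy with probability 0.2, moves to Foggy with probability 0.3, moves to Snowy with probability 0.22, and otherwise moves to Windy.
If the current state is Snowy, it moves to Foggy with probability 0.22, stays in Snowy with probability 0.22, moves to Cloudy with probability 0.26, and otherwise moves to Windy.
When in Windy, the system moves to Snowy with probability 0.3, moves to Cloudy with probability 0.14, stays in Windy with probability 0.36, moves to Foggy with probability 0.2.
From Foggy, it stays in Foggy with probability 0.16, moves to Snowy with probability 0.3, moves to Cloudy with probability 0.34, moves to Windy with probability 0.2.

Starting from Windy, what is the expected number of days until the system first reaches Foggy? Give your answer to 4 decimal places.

Let t(s) be the expected number of days to first reach Foggy from state s, with t(Foggy) = 0. Conditioning on the first day:
t(Cloudy) = 1 + 0.2·t(Cloudy) + 0.22·t(Snowy) + 0.28·t(Windy)
t(Snowy) = 1 + 0.26·t(Cloudy) + 0.22·t(Snowy) + 0.3·t(Windy)
t(Windy) = 1 + 0.14·t(Cloudy) + 0.3·t(Snowy) + 0.36·t(Windy)
Solving: t(Cloudy) = 4.0088, t(Snowy) = 4.3388, t(Windy) = 4.4732.
Expected days from Windy to Foggy: 4.4732.

4.4732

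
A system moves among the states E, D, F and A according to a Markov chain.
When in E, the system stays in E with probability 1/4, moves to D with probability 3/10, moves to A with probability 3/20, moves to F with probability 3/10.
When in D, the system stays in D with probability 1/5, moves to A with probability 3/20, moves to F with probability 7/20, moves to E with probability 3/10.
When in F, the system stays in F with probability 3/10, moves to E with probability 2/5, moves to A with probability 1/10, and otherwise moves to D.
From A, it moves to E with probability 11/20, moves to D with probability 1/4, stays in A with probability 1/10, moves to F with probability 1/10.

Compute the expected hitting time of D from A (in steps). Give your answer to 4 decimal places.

3.8663

Let t(s) be the expected number of steps to first reach D from state s, with t(D) = 0. Conditioning on the first step:
t(E) = 1 + 0.25·t(E) + 0.3·t(F) + 0.15·t(A)
t(F) = 1 + 0.4·t(E) + 0.3·t(F) + 0.1·t(A)
t(A) = 1 + 0.55·t(E) + 0.1·t(F) + 0.1·t(A)
Solving: t(E) = 3.7579, t(F) = 4.1283, t(A) = 3.8663.
Expected steps from A to D: 3.8663.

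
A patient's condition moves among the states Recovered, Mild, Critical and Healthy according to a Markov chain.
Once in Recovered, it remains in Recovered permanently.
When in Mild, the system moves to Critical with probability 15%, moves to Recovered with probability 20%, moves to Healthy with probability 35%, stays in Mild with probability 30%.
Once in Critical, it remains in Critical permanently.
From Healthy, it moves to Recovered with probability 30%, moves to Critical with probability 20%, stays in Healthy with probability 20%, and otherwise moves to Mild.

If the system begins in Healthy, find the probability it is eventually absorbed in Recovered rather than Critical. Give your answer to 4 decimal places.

Let h(s) be the probability of absorption at Recovered starting from transient state s. Then h(Recovered) = 1 and h(Critical) = 0. By first-step analysis:
h(Mild) = 0.2·1 + 0.3·h(Mild) + 0.15·0 + 0.35·h(Healthy)
h(Healthy) = 0.3·1 + 0.3·h(Mild) + 0.2·0 + 0.2·h(Healthy)
Solving: h(Mild) = 0.5824, h(Healthy) = 0.5934.
Starting from Healthy, the probability is 0.5934.

0.5934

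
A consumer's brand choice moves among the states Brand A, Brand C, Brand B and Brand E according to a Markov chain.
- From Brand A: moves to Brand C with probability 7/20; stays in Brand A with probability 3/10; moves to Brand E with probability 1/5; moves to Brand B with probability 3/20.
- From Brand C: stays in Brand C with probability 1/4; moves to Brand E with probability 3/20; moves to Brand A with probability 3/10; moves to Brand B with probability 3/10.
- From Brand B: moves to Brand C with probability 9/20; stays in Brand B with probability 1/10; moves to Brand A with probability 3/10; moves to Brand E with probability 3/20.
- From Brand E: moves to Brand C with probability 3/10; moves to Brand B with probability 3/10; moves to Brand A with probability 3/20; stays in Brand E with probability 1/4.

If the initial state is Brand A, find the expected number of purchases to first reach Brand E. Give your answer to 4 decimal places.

Let t(s) be the expected number of purchases to first reach Brand E from state s, with t(Brand E) = 0. Conditioning on the first purchase:
t(Brand A) = 1 + 0.3·t(Brand A) + 0.35·t(Brand C) + 0.15·t(Brand B)
t(Brand C) = 1 + 0.3·t(Brand A) + 0.25·t(Brand C) + 0.3·t(Brand B)
t(Brand B) = 1 + 0.3·t(Brand A) + 0.45·t(Brand C) + 0.1·t(Brand B)
Solving: t(Brand A) = 5.7576, t(Brand C) = 6.0606, t(Brand B) = 6.0606.
Expected purchases from Brand A to Brand E: 5.7576.

5.7576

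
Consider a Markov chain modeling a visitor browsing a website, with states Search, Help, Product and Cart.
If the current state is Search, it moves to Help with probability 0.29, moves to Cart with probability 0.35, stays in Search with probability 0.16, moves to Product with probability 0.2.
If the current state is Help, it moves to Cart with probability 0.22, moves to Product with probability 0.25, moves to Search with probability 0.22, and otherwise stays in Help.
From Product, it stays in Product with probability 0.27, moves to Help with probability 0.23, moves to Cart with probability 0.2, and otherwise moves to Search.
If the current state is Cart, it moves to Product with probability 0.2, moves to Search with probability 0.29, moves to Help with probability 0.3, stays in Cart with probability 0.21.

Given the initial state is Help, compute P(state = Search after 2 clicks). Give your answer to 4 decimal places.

0.2422

Propagate the distribution vector 2 clicks from Help.
After 0 clicks: (0.0000, 1.0000, 0.0000, 0.0000)
After 1 click: (0.2200, 0.3100, 0.2500, 0.2200)
After 2 clicks: (0.2422, 0.2834, 0.2330, 0.2414)
P(in Search after 2 clicks) = 0.2422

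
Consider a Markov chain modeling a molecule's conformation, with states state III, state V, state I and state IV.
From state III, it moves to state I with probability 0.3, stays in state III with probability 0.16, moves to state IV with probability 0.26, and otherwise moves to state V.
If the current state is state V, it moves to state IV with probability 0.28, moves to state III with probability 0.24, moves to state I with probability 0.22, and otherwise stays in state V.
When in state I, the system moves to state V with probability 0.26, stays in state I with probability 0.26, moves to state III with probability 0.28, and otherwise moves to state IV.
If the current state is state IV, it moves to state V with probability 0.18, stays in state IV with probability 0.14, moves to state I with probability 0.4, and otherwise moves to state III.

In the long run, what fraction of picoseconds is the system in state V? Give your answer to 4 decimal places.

0.2471

Let the stationary distribution be π with π = πP and π_1 + π_2 + π_3 + π_4 = 1.
π_1 = 0.16·π_1 + 0.24·π_2 + 0.28·π_3 + 0.28·π_4
π_2 = 0.28·π_1 + 0.26·π_2 + 0.26·π_3 + 0.18·π_4
π_3 = 0.3·π_1 + 0.22·π_2 + 0.26·π_3 + 0.4·π_4
Solving with the normalization constraint gives π = (0.2412, 0.2471, 0.2907, 0.2210).
So the stationary probability of state V is 0.2471.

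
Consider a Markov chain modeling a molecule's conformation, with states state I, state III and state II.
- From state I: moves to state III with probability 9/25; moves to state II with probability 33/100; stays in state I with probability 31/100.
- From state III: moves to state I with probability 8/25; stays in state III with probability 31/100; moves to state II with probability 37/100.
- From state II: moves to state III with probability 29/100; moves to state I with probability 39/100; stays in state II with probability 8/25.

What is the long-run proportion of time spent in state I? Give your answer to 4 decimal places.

Let the stationary distribution be π with π = πP and π_1 + π_2 + π_3 = 1.
π_1 = 0.31·π_1 + 0.32·π_2 + 0.39·π_3
π_2 = 0.36·π_1 + 0.31·π_2 + 0.29·π_3
Solving with the normalization constraint gives π = (0.3404, 0.3202, 0.3394).
So the stationary probability of state I is 0.3404.

0.3404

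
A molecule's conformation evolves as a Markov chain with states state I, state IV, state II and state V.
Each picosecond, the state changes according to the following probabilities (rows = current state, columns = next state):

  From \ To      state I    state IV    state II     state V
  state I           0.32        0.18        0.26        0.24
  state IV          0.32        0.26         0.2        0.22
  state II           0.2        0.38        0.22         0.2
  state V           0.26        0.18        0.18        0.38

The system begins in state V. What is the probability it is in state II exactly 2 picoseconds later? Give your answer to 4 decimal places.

Propagate the distribution vector 2 picoseconds from state V.
After 0 picoseconds: (0.0000, 0.0000, 0.0000, 1.0000)
After 1 picosecond: (0.2600, 0.1800, 0.1800, 0.3800)
After 2 picoseconds: (0.2756, 0.2304, 0.2116, 0.2824)
P(in state II after 2 picoseconds) = 0.2116

0.2116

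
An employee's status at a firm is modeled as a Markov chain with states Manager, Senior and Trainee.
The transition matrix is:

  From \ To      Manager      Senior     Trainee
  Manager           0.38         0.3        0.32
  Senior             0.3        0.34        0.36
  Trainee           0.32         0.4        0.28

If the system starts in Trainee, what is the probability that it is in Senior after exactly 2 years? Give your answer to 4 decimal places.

Sum over the intermediate state after 1 year:
P = P(Trainee→Manager)·P(Manager→Senior) + P(Trainee→Senior)·P(Senior→Senior) + P(Trainee→Trainee)·P(Trainee→Senior)
  = 0.32×0.3 + 0.4×0.34 + 0.28×0.4
  = 0.0960 + 0.1360 + 0.1120 = 0.3440

0.3440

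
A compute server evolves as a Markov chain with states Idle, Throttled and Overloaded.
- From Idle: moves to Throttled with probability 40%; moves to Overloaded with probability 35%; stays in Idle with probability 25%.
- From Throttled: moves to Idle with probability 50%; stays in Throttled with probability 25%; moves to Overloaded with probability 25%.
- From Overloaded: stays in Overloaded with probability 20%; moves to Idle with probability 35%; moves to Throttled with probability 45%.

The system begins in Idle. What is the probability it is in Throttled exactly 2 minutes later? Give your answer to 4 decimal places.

0.3575

Sum over the intermediate state after 1 minute:
P = P(Idle→Idle)·P(Idle→Throttled) + P(Idle→Throttled)·P(Throttled→Throttled) + P(Idle→Overloaded)·P(Overloaded→Throttled)
  = 0.25×0.4 + 0.4×0.25 + 0.35×0.45
  = 0.1000 + 0.1000 + 0.1575 = 0.3575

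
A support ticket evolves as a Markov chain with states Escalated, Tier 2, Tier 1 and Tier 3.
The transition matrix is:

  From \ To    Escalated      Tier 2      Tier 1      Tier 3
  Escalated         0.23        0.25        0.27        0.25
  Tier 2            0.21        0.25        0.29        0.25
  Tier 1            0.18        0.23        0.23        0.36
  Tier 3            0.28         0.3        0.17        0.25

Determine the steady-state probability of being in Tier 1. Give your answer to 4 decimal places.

0.2380

Let the stationary distribution be π with π = πP and π_1 + π_2 + π_3 + π_4 = 1.
π_1 = 0.23·π_1 + 0.21·π_2 + 0.18·π_3 + 0.28·π_4
π_2 = 0.25·π_1 + 0.25·π_2 + 0.23·π_3 + 0.3·π_4
π_3 = 0.27·π_1 + 0.29·π_2 + 0.23·π_3 + 0.17·π_4
Solving with the normalization constraint gives π = (0.2267, 0.2590, 0.2380, 0.2762).
So the stationary probability of Tier 1 is 0.2380.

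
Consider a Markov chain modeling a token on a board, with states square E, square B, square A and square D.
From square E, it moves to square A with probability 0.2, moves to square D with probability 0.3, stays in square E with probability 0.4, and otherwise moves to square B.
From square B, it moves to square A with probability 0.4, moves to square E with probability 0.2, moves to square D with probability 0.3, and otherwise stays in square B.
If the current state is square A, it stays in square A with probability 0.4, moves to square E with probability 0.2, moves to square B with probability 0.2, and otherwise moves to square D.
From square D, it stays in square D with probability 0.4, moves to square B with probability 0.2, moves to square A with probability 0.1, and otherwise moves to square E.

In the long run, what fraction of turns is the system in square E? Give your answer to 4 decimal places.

Let the stationary distribution be π with π = πP and π_1 + π_2 + π_3 + π_4 = 1.
π_1 = 0.4·π_1 + 0.2·π_2 + 0.2·π_3 + 0.3·π_4
π_2 = 0.1·π_1 + 0.1·π_2 + 0.2·π_3 + 0.2·π_4
π_3 = 0.2·π_1 + 0.4·π_2 + 0.4·π_3 + 0.1·π_4
Solving with the normalization constraint gives π = (0.2882, 0.1556, 0.2507, 0.3055).
So the stationary probability of square E is 0.2882.

0.2882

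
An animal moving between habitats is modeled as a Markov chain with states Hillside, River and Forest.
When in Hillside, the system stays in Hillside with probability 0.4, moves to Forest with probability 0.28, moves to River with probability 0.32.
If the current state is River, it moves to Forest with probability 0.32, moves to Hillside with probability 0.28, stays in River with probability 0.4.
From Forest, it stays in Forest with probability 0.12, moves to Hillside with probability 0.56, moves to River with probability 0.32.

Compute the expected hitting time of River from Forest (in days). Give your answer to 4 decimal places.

Let t(s) be the expected number of days to first reach River from state s, with t(River) = 0. Conditioning on the first day:
t(Hillside) = 1 + 0.4·t(Hillside) + 0.28·t(Forest)
t(Forest) = 1 + 0.56·t(Hillside) + 0.12·t(Forest)
Solving: t(Hillside) = 3.1250, t(Forest) = 3.1250.
Expected days from Forest to River: 3.1250.

3.1250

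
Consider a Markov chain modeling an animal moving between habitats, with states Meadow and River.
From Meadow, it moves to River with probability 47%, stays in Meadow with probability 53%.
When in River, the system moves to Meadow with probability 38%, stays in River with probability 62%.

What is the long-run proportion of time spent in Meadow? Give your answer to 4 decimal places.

0.4471

Let the stationary distribution be π with π = πP and π_1 + π_2 = 1.
π_1 = 0.53·π_1 + 0.38·π_2
Solving with the normalization constraint gives π = (0.4471, 0.5529).
So the stationary probability of Meadow is 0.4471.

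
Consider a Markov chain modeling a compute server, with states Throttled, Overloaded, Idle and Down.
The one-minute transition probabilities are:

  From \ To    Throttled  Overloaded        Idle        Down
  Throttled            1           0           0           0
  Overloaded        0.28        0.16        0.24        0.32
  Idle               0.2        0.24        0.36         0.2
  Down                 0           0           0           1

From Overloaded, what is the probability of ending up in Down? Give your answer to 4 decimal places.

Let h(s) be the probability of absorption at Down starting from transient state s. Then h(Down) = 1 and h(Throttled) = 0. By first-step analysis:
h(Overloaded) = 0.28·0 + 0.16·h(Overloaded) + 0.24·h(Idle) + 0.32·1
h(Idle) = 0.2·0 + 0.24·h(Overloaded) + 0.36·h(Idle) + 0.2·1
Solving: h(Overloaded) = 0.5267, h(Idle) = 0.5100.
Starting from Overloaded, the probability is 0.5267.

0.5267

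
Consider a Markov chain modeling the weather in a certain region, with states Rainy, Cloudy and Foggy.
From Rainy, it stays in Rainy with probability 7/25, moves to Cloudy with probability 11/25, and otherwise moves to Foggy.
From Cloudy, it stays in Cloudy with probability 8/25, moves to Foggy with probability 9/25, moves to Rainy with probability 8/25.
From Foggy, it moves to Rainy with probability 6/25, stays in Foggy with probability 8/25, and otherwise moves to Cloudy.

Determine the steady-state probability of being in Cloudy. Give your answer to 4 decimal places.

0.3929

Let the stationary distribution be π with π = πP and π_1 + π_2 + π_3 = 1.
π_1 = 0.28·π_1 + 0.32·π_2 + 0.24·π_3
π_2 = 0.44·π_1 + 0.32·π_2 + 0.44·π_3
Solving with the normalization constraint gives π = (0.2827, 0.3929, 0.3244).
So the stationary probability of Cloudy is 0.3929.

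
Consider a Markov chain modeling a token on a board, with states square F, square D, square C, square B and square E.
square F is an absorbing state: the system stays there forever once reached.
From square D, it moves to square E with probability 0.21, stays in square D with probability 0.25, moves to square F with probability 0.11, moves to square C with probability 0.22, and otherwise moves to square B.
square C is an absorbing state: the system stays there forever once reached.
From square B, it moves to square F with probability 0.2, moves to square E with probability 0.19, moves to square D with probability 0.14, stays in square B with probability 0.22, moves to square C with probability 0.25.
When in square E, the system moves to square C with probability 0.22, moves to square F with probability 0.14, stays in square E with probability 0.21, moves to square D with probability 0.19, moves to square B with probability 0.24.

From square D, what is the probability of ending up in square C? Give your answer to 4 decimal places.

Let h(s) be the probability of absorption at square C starting from transient state s. Then h(square C) = 1 and h(square F) = 0. By first-step analysis:
h(square D) = 0.11·0 + 0.25·h(square D) + 0.22·1 + 0.21·h(square B) + 0.21·h(square E)
h(square B) = 0.2·0 + 0.14·h(square D) + 0.25·1 + 0.22·h(square B) + 0.19·h(square E)
h(square E) = 0.14·0 + 0.19·h(square D) + 0.22·1 + 0.24·h(square B) + 0.21·h(square E)
Solving: h(square D) = 0.6252, h(square B) = 0.5801, h(square E) = 0.6051.
Starting from square D, the probability is 0.6252.

0.6252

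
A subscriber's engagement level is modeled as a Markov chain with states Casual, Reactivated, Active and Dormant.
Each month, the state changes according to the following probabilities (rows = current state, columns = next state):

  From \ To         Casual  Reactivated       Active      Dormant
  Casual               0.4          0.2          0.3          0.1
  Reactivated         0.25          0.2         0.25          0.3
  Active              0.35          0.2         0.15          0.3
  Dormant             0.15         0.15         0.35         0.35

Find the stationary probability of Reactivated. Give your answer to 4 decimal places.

0.1873

Let the stationary distribution be π with π = πP and π_1 + π_2 + π_3 + π_4 = 1.
π_1 = 0.4·π_1 + 0.25·π_2 + 0.35·π_3 + 0.15·π_4
π_2 = 0.2·π_1 + 0.2·π_2 + 0.2·π_3 + 0.15·π_4
π_3 = 0.3·π_1 + 0.25·π_2 + 0.15·π_3 + 0.35·π_4
Solving with the normalization constraint gives π = (0.2953, 0.1873, 0.2638, 0.2536).
So the stationary probability of Reactivated is 0.1873.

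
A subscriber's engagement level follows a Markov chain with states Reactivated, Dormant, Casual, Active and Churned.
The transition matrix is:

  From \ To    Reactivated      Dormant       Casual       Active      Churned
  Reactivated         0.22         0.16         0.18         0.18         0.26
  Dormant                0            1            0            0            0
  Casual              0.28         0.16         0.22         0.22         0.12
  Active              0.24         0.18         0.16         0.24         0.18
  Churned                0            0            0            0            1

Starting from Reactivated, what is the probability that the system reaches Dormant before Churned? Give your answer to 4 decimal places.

Let h(s) be the probability of absorption at Dormant starting from transient state s. Then h(Dormant) = 1 and h(Churned) = 0. By first-step analysis:
h(Reactivated) = 0.22·h(Reactivated) + 0.16·1 + 0.18·h(Casual) + 0.18·h(Active) + 0.26·0
h(Casual) = 0.28·h(Reactivated) + 0.16·1 + 0.22·h(Casual) + 0.22·h(Active) + 0.12·0
h(Active) = 0.24·h(Reactivated) + 0.18·1 + 0.16·h(Casual) + 0.24·h(Active) + 0.18·0
Solving: h(Reactivated) = 0.4289, h(Casual) = 0.4934, h(Active) = 0.4761.
Starting from Reactivated, the probability is 0.4289.

0.4289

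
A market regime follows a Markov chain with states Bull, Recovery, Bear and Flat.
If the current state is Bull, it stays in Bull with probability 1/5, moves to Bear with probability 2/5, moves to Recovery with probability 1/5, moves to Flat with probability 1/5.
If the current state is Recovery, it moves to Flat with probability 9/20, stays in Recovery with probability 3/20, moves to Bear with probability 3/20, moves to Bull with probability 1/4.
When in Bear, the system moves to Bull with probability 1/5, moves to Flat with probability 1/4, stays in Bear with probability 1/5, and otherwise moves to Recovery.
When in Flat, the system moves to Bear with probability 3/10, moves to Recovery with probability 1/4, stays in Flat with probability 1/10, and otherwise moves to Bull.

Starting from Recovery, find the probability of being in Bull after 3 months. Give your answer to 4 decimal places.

Propagate the distribution vector 3 months from Recovery.
After 0 months: (0.0000, 1.0000, 0.0000, 0.0000)
After 1 month: (0.2500, 0.1500, 0.1500, 0.4500)
After 2 months: (0.2750, 0.2375, 0.2875, 0.2000)
After 3 months: (0.2419, 0.2413, 0.2631, 0.2538)
P(in Bull after 3 months) = 0.2419

0.2419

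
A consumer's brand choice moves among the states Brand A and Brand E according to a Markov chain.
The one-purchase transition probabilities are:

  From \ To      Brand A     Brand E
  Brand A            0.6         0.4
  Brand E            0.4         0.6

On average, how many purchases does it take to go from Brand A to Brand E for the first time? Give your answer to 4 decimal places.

2.5000

Let t(s) be the expected number of purchases to first reach Brand E from state s, with t(Brand E) = 0. Conditioning on the first purchase:
t(Brand A) = 1 + 0.6·t(Brand A)
Solving: t(Brand A) = 2.5000.
Expected purchases from Brand A to Brand E: 2.5000.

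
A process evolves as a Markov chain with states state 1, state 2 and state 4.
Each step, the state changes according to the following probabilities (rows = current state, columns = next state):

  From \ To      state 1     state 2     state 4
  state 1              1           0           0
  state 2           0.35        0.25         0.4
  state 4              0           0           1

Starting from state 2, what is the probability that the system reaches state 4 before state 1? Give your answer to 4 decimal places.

0.5333

Let h(s) be the probability of absorption at state 4 starting from transient state s. Then h(state 4) = 1 and h(state 1) = 0. By first-step analysis:
h(state 2) = 0.35·0 + 0.25·h(state 2) + 0.4·1
Solving: h(state 2) = 0.5333.
Starting from state 2, the probability is 0.5333.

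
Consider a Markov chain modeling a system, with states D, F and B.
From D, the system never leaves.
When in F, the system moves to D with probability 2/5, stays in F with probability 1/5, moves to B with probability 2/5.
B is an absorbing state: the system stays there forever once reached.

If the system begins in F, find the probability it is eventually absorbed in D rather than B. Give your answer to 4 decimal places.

0.5000

Let h(s) be the probability of absorption at D starting from transient state s. Then h(D) = 1 and h(B) = 0. By first-step analysis:
h(F) = 0.4·1 + 0.2·h(F) + 0.4·0
Solving: h(F) = 0.5000.
Starting from F, the probability is 0.5000.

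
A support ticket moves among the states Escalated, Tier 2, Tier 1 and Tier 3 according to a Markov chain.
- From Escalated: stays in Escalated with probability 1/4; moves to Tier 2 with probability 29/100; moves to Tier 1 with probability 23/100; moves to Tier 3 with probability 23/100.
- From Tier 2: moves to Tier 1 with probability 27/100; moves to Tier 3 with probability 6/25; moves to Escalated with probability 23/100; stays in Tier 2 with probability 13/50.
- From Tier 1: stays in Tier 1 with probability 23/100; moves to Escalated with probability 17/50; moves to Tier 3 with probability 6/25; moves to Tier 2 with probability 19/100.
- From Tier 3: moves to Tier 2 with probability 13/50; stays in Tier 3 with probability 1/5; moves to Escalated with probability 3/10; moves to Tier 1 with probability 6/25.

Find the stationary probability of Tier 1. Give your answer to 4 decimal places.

Let the stationary distribution be π with π = πP and π_1 + π_2 + π_3 + π_4 = 1.
π_1 = 0.25·π_1 + 0.23·π_2 + 0.34·π_3 + 0.3·π_4
π_2 = 0.29·π_1 + 0.26·π_2 + 0.19·π_3 + 0.26·π_4
π_3 = 0.23·π_1 + 0.27·π_2 + 0.23·π_3 + 0.24·π_4
Solving with the normalization constraint gives π = (0.2782, 0.2514, 0.2423, 0.2281).
So the stationary probability of Tier 1 is 0.2423.

0.2423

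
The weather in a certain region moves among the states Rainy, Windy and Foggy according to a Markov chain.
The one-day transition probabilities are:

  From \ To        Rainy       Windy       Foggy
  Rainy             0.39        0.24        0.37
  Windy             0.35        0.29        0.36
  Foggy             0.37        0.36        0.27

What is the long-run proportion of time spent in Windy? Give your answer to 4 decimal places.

Let the stationary distribution be π with π = πP and π_1 + π_2 + π_3 = 1.
π_1 = 0.39·π_1 + 0.35·π_2 + 0.37·π_3
π_2 = 0.24·π_1 + 0.29·π_2 + 0.36·π_3
Solving with the normalization constraint gives π = (0.3715, 0.2948, 0.3337).
So the stationary probability of Windy is 0.2948.

0.2948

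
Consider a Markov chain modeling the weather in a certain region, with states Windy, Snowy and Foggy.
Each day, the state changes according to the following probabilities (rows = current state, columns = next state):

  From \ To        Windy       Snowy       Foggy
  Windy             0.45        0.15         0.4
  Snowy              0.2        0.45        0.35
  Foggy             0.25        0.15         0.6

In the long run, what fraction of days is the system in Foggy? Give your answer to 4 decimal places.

0.4866

Let the stationary distribution be π with π = πP and π_1 + π_2 + π_3 = 1.
π_1 = 0.45·π_1 + 0.2·π_2 + 0.25·π_3
π_2 = 0.15·π_1 + 0.45·π_2 + 0.15·π_3
Solving with the normalization constraint gives π = (0.2991, 0.2143, 0.4866).
So the stationary probability of Foggy is 0.4866.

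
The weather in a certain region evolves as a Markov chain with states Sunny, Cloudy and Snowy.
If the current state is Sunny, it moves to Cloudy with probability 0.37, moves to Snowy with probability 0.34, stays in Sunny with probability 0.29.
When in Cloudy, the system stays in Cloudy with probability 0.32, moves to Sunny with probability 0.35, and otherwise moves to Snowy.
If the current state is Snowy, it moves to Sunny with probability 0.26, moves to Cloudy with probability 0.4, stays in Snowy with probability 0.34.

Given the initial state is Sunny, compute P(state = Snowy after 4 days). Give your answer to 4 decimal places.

Propagate the distribution vector 4 days from Sunny.
After 0 days: (1.0000, 0.0000, 0.0000)
After 1 day: (0.2900, 0.3700, 0.3400)
After 2 days: (0.3020, 0.3617, 0.3363)
After 3 days: (0.3016, 0.3620, 0.3364)
After 4 days: (0.3016, 0.3620, 0.3364)
P(in Snowy after 4 days) = 0.3364

0.3364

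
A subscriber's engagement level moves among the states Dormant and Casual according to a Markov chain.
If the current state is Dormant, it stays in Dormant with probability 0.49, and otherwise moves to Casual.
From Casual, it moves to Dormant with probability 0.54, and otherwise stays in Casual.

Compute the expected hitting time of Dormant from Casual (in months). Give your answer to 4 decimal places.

1.8519

Let t(s) be the expected number of months to first reach Dormant from state s, with t(Dormant) = 0. Conditioning on the first month:
t(Casual) = 1 + 0.46·t(Casual)
Solving: t(Casual) = 1.8519.
Expected months from Casual to Dormant: 1.8519.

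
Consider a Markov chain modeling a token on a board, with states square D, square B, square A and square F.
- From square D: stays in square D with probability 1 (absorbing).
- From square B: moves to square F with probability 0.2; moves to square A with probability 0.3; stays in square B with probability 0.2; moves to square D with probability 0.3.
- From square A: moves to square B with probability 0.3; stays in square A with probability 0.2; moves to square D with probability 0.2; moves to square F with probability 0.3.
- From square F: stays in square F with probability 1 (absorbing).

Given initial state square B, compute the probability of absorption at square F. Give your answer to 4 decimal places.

Let h(s) be the probability of absorption at square F starting from transient state s. Then h(square F) = 1 and h(square D) = 0. By first-step analysis:
h(square B) = 0.3·0 + 0.2·h(square B) + 0.3·h(square A) + 0.2·1
h(square A) = 0.2·0 + 0.3·h(square B) + 0.2·h(square A) + 0.3·1
Solving: h(square B) = 0.4545, h(square A) = 0.5455.
Starting from square B, the probability is 0.4545.

0.4545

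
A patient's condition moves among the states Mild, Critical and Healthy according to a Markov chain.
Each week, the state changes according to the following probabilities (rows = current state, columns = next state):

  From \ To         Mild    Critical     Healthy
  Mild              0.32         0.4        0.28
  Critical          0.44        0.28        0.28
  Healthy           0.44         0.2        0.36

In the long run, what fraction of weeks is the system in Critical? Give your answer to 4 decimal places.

0.3028

Let the stationary distribution be π with π = πP and π_1 + π_2 + π_3 = 1.
π_1 = 0.32·π_1 + 0.44·π_2 + 0.44·π_3
π_2 = 0.4·π_1 + 0.28·π_2 + 0.2·π_3
Solving with the normalization constraint gives π = (0.3929, 0.3028, 0.3043).
So the stationary probability of Critical is 0.3028.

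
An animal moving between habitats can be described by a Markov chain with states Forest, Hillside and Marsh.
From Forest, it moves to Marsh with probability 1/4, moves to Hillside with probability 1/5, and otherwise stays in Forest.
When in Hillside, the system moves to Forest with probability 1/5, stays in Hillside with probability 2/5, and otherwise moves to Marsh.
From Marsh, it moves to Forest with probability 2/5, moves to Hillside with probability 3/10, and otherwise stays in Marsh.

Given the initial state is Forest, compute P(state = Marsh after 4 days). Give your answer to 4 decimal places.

0.3076

Propagate the distribution vector 4 days from Forest.
After 0 days: (1.0000, 0.0000, 0.0000)
After 1 day: (0.5500, 0.2000, 0.2500)
After 2 days: (0.4425, 0.2650, 0.2925)
After 3 days: (0.4134, 0.2823, 0.3044)
After 4 days: (0.4056, 0.2869, 0.3076)
P(in Marsh after 4 days) = 0.3076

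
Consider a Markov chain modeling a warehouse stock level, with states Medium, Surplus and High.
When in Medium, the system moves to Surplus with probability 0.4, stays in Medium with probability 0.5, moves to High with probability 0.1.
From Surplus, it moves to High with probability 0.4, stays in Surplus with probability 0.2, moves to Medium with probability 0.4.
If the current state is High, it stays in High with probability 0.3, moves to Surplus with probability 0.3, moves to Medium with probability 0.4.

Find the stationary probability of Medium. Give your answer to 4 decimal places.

Let the stationary distribution be π with π = πP and π_1 + π_2 + π_3 = 1.
π_1 = 0.5·π_1 + 0.4·π_2 + 0.4·π_3
π_2 = 0.4·π_1 + 0.2·π_2 + 0.3·π_3
Solving with the normalization constraint gives π = (0.4444, 0.3131, 0.2424).
So the stationary probability of Medium is 0.4444.

0.4444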